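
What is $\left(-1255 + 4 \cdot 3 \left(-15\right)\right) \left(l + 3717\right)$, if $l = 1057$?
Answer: $-6850690$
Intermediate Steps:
$\left(-1255 + 4 \cdot 3 \left(-15\right)\right) \left(l + 3717\right) = \left(-1255 + 4 \cdot 3 \left(-15\right)\right) \left(1057 + 3717\right) = \left(-1255 + 12 \left(-15\right)\right) 4774 = \left(-1255 - 180\right) 4774 = \left(-1435\right) 4774 = -6850690$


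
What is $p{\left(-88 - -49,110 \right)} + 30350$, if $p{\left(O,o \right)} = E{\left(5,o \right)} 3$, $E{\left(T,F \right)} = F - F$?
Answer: $30350$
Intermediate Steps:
$E{\left(T,F \right)} = 0$
$p{\left(O,o \right)} = 0$ ($p{\left(O,o \right)} = 0 \cdot 3 = 0$)
$p{\left(-88 - -49,110 \right)} + 30350 = 0 + 30350 = 30350$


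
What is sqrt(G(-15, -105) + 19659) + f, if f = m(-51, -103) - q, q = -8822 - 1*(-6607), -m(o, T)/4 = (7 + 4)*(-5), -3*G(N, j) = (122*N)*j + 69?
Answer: 2435 + I*sqrt(44414) ≈ 2435.0 + 210.75*I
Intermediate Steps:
G(N, j) = -23 - 122*N*j/3 (G(N, j) = -((122*N)*j + 69)/3 = -(122*N*j + 69)/3 = -(69 + 122*N*j)/3 = -23 - 122*N*j/3)
m(o, T) = 220 (m(o, T) = -4*(7 + 4)*(-5) = -44*(-5) = -4*(-55) = 220)
q = -2215 (q = -8822 + 6607 = -2215)
f = 2435 (f = 220 - 1*(-2215) = 220 + 2215 = 2435)
sqrt(G(-15, -105) + 19659) + f = sqrt((-23 - 122/3*(-15)*(-105)) + 19659) + 2435 = sqrt((-23 - 64050) + 19659) + 2435 = sqrt(-64073 + 19659) + 2435 = sqrt(-44414) + 2435 = I*sqrt(44414) + 2435 = 2435 + I*sqrt(44414)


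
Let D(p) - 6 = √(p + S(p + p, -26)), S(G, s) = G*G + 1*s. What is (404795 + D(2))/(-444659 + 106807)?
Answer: -404801/337852 - I*√2/168926 ≈ -1.1982 - 8.3718e-6*I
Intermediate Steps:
S(G, s) = s + G² (S(G, s) = G² + s = s + G²)
D(p) = 6 + √(-26 + p + 4*p²) (D(p) = 6 + √(p + (-26 + (p + p)²)) = 6 + √(p + (-26 + (2*p)²)) = 6 + √(p + (-26 + 4*p²)) = 6 + √(-26 + p + 4*p²))
(404795 + D(2))/(-444659 + 106807) = (404795 + (6 + √(-26 + 2 + 4*2²)))/(-444659 + 106807) = (404795 + (6 + √(-26 + 2 + 4*4)))/(-337852) = (404795 + (6 + √(-26 + 2 + 16)))*(-1/337852) = (404795 + (6 + √(-8)))*(-1/337852) = (404795 + (6 + 2*I*√2))*(-1/337852) = (404801 + 2*I*√2)*(-1/337852) = -404801/337852 - I*√2/168926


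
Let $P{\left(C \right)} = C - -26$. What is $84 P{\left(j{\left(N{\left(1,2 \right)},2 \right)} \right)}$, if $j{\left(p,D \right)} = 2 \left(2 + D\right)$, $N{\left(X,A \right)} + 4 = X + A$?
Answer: $2856$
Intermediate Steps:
$N{\left(X,A \right)} = -4 + A + X$ ($N{\left(X,A \right)} = -4 + \left(X + A\right) = -4 + \left(A + X\right) = -4 + A + X$)
$j{\left(p,D \right)} = 4 + 2 D$
$P{\left(C \right)} = 26 + C$ ($P{\left(C \right)} = C + 26 = 26 + C$)
$84 P{\left(j{\left(N{\left(1,2 \right)},2 \right)} \right)} = 84 \left(26 + \left(4 + 2 \cdot 2\right)\right) = 84 \left(26 + \left(4 + 4\right)\right) = 84 \left(26 + 8\right) = 84 \cdot 34 = 2856$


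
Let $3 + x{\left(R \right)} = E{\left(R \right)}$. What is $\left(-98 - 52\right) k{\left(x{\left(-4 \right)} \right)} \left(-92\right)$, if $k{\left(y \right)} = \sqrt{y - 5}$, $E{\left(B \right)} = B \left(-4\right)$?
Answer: $27600 \sqrt{2} \approx 39032.0$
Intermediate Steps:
$E{\left(B \right)} = - 4 B$
$x{\left(R \right)} = -3 - 4 R$
$k{\left(y \right)} = \sqrt{-5 + y}$
$\left(-98 - 52\right) k{\left(x{\left(-4 \right)} \right)} \left(-92\right) = \left(-98 - 52\right) \sqrt{-5 - -13} \left(-92\right) = \left(-98 - 52\right) \sqrt{-5 + \left(-3 + 16\right)} \left(-92\right) = - 150 \sqrt{-5 + 13} \left(-92\right) = - 150 \sqrt{8} \left(-92\right) = - 150 \cdot 2 \sqrt{2} \left(-92\right) = - 300 \sqrt{2} \left(-92\right) = 27600 \sqrt{2}$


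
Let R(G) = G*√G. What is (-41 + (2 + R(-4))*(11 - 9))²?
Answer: 1113 + 1184*I ≈ 1113.0 + 1184.0*I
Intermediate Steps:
R(G) = G^(3/2)
(-41 + (2 + R(-4))*(11 - 9))² = (-41 + (2 + (-4)^(3/2))*(11 - 9))² = (-41 + (2 - 8*I)*2)² = (-41 + (4 - 16*I))² = (-37 - 16*I)²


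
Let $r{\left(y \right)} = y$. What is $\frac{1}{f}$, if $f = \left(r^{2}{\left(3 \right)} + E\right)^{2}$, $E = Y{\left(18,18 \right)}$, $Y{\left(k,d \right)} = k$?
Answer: $\frac{1}{729} \approx 0.0013717$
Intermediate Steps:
$E = 18$
$f = 729$ ($f = \left(3^{2} + 18\right)^{2} = \left(9 + 18\right)^{2} = 27^{2} = 729$)
$\frac{1}{f} = \frac{1}{729}$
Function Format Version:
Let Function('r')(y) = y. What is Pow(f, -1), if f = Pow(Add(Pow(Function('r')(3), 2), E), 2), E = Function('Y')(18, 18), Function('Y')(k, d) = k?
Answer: Rational(1, 729) ≈ 0.0013717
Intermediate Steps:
E = 18
f = 729 (f = Pow(Add(Pow(3, 2), 18), 2) = Pow(Add(9, 18), 2) = Pow(27, 2) = 729)
Pow(f, -1) = Pow(729, -1) = Rational(1, 729)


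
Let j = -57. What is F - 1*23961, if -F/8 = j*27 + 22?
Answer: -11825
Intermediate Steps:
F = 12136 (F = -8*(-57*27 + 22) = -8*(-1539 + 22) = -8*(-1517) = 12136)
F - 1*23961 = 12136 - 1*23961 = 12136 - 23961 = -11825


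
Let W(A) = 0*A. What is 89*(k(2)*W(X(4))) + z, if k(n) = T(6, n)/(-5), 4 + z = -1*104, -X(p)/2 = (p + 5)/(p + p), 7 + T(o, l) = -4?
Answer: -108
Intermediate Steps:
T(o, l) = -11 (T(o, l) = -7 - 4 = -11)
X(p) = -(5 + p)/p (X(p) = -2*(p + 5)/(p + p) = -2*(5 + p)/(2*p) = -2*(5 + p)*1/(2*p) = -(5 + p)/p)
z = -108 (z = -4 - 1*104 = -4 - 104 = -108)
k(n) = 11/5 (k(n) = -11/(-5) = -11*(-1/5) = 11/5)
W(A) = 0
89*(k(2)*W(X(4))) + z = 89*((11/5)*0) - 108 = 89*0 - 108 = 0 - 108 = -108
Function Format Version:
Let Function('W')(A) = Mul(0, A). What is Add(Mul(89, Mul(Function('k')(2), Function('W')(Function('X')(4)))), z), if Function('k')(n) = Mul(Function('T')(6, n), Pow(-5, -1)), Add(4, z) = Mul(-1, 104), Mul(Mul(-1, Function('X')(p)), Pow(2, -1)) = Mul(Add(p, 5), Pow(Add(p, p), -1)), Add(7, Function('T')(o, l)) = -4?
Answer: -108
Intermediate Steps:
Function('T')(o, l) = -11 (Function('T')(o, l) = Add(-7, -4) = -11)
Function('X')(p) = Mul(-1, Pow(p, -1), Add(5, p)) (Function('X')(p) = Mul(-2, Mul(Add(p, 5), Pow(Add(p, p), -1))) = Mul(-2, Mul(Add(5, p), Pow(Mul(2, p), -1))) = Mul(-2, Mul(Add(5, p), Mul(Rational(1, 2), Pow(p, -1)))) = Mul(-2, Mul(Rational(1, 2), Pow(p, -1), Add(5, p))) = Mul(-1, Pow(p, -1), Add(5, p)))
z = -108 (z = Add(-4, Mul(-1, 104)) = Add(-4, -104) = -108)
Function('k')(n) = Rational(11, 5) (Function('k')(n) = Mul(-11, Pow(-5, -1)) = Mul(-11, Rational(-1, 5)) = Rational(11, 5))
Function('W')(A) = 0
Add(Mul(89, Mul(Function('k')(2), Function('W')(Function('X')(4)))), z) = Add(Mul(89, Mul(Rational(11, 5), 0)), -108) = Add(Mul(89, 0), -108) = Add(0, -108) = -108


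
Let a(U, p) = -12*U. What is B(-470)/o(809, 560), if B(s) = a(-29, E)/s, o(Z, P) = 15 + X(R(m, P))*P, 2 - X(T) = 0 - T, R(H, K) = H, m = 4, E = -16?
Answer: -58/264375 ≈ -0.00021939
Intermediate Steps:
X(T) = 2 + T (X(T) = 2 - (0 - T) = 2 - (-1)*T = 2 + T)
o(Z, P) = 15 + 6*P (o(Z, P) = 15 + (2 + 4)*P = 15 + 6*P)
B(s) = 348/s (B(s) = (-12*(-29))/s = 348/s)
B(-470)/o(809, 560) = (348/(-470))/(15 + 6*560) = (348*(-1/470))/(15 + 3360) = -174/235/3375 = -174/235*1/3375 = -58/264375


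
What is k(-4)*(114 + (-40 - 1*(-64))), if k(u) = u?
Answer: -552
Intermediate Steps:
k(-4)*(114 + (-40 - 1*(-64))) = -4*(114 + (-40 - 1*(-64))) = -4*(114 + (-40 + 64)) = -4*(114 + 24) = -4*138 = -552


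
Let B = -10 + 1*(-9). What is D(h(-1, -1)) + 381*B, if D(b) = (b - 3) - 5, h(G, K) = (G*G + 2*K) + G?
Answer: -7249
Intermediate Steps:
h(G, K) = G + G² + 2*K (h(G, K) = (G² + 2*K) + G = G + G² + 2*K)
D(b) = -8 + b (D(b) = (-3 + b) - 5 = -8 + b)
B = -19 (B = -10 - 9 = -19)
D(h(-1, -1)) + 381*B = (-8 + (-1 + (-1)² + 2*(-1))) + 381*(-19) = (-8 + (-1 + 1 - 2)) - 7239 = (-8 - 2) - 7239 = -10 - 7239 = -7249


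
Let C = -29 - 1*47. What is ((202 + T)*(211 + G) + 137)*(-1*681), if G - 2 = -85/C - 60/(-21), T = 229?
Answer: -33929902245/532 ≈ -6.3778e+7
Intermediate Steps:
C = -76 (C = -29 - 47 = -76)
G = 3179/532 (G = 2 + (-85/(-76) - 60/(-21)) = 2 + (-85*(-1/76) - 60*(-1/21)) = 2 + (85/76 + 20/7) = 2 + 2115/532 = 3179/532 ≈ 5.9756)
((202 + T)*(211 + G) + 137)*(-1*681) = ((202 + 229)*(211 + 3179/532) + 137)*(-1*681) = (431*(115431/532) + 137)*(-681) = (49750761/532 + 137)*(-681) = (49823645/532)*(-681) = -33929902245/532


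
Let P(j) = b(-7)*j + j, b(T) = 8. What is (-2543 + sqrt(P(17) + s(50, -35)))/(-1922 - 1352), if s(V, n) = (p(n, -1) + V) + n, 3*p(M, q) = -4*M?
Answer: 2543/3274 - sqrt(483)/4911 ≈ 0.77225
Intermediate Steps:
p(M, q) = -4*M/3 (p(M, q) = (-4*M)/3 = -4*M/3)
s(V, n) = V - n/3 (s(V, n) = (-4*n/3 + V) + n = (V - 4*n/3) + n = V - n/3)
P(j) = 9*j (P(j) = 8*j + j = 9*j)
(-2543 + sqrt(P(17) + s(50, -35)))/(-1922 - 1352) = (-2543 + sqrt(9*17 + (50 - 1/3*(-35))))/(-1922 - 1352) = (-2543 + sqrt(153 + (50 + 35/3)))/(-3274) = (-2543 + sqrt(153 + 185/3))*(-1/3274) = (-2543 + sqrt(644/3))*(-1/3274) = (-2543 + 2*sqrt(483)/3)*(-1/3274) = 2543/3274 - sqrt(483)/4911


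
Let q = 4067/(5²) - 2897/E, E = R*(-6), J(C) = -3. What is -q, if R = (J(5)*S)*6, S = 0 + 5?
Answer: -424751/2700 ≈ -157.32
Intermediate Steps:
S = 5
R = -90 (R = -3*5*6 = -15*6 = -90)
E = 540 (E = -90*(-6) = 540)
q = 424751/2700 (q = 4067/(5²) - 2897/540 = 4067/25 - 2897*1/540 = 4067*(1/25) - 2897/540 = 4067/25 - 2897/540 = 424751/2700 ≈ 157.32)
-q = -1*424751/2700 = -424751/2700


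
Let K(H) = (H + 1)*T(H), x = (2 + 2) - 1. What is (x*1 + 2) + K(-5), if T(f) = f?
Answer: 25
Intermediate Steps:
x = 3 (x = 4 - 1 = 3)
K(H) = H*(1 + H) (K(H) = (H + 1)*H = (1 + H)*H = H*(1 + H))
(x*1 + 2) + K(-5) = (3*1 + 2) - 5*(1 - 5) = (3 + 2) - 5*(-4) = 5 + 20 = 25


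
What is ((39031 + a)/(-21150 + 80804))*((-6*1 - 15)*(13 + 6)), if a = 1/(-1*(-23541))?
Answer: -459414386/1759793 ≈ -261.06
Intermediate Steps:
a = 1/23541 ≈ 4.2479e-5
((39031 + a)/(-21150 + 80804))*((-6*1 - 15)*(13 + 6)) = ((39031 + 1/23541)/(-21150 + 80804))*((-6*1 - 15)*(13 + 6)) = ((918828772/23541)/59654)*((-6 - 15)*19) = ((918828772/23541)*(1/59654))*(-21*19) = (459414386/702157407)*(-399) = -459414386/1759793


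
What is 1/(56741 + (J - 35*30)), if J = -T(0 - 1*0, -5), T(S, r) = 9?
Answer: 1/55682 ≈ 1.7959e-5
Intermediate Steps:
J = -9 (J = -1*9 = -9)
1/(56741 + (J - 35*30)) = 1/(56741 + (-9 - 35*30)) = 1/(56741 + (-9 - 1050)) = 1/(56741 - 1059) = 1/55682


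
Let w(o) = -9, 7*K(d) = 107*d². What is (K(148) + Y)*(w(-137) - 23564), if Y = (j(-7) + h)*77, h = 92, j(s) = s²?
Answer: -57040224571/7 ≈ -8.1486e+9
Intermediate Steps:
K(d) = 107*d²/7 (K(d) = (107*d²)/7 = 107*d²/7)
Y = 10857 (Y = ((-7)² + 92)*77 = (49 + 92)*77 = 141*77 = 10857)
(K(148) + Y)*(w(-137) - 23564) = ((107/7)*148² + 10857)*(-9 - 23564) = ((107/7)*21904 + 10857)*(-23573) = (2343728/7 + 10857)*(-23573) = (2419727/7)*(-23573) = -57040224571/7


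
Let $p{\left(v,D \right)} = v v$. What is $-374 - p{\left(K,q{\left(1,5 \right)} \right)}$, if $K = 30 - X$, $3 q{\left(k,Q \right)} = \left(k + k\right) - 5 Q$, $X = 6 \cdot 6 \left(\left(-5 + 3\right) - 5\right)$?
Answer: $-79898$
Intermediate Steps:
$X = -252$ ($X = 36 \left(-2 - 5\right) = 36 \left(-7\right) = -252$)
$q{\left(k,Q \right)} = - \frac{5 Q}{3} + \frac{2 k}{3}$ ($q{\left(k,Q \right)} = \frac{\left(k + k\right) - 5 Q}{3} = \frac{2 k - 5 Q}{3} = \frac{- 5 Q + 2 k}{3} = - \frac{5 Q}{3} + \frac{2 k}{3}$)
$K = 282$ ($K = 30 - -252 = 30 + 252 = 282$)
$p{\left(v,D \right)} = v^{2}$
$-374 - p{\left(K,q{\left(1,5 \right)} \right)} = -374 - 282^{2} = -374 - 79524 = -79898$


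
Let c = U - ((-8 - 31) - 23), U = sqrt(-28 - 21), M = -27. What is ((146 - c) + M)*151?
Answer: 8607 - 1057*I ≈ 8607.0 - 1057.0*I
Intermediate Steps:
U = 7*I (U = sqrt(-49) = 7*I ≈ 7.0*I)
c = 62 + 7*I (c = 7*I - ((-8 - 31) - 23) = 7*I - (-39 - 23) = 7*I - 1*(-62) = 7*I + 62 = 62 + 7*I ≈ 62.0 + 7.0*I)
((146 - c) + M)*151 = ((146 - (62 + 7*I)) - 27)*151 = ((146 + (-62 - 7*I)) - 27)*151 = ((84 - 7*I) - 27)*151 = (57 - 7*I)*151 = 8607 - 1057*I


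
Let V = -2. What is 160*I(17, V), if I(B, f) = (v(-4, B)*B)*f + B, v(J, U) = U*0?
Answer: 2720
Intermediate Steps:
v(J, U) = 0
I(B, f) = B (I(B, f) = (0*B)*f + B = 0*f + B = 0 + B = B)
160*I(17, V) = 160*17 = 2720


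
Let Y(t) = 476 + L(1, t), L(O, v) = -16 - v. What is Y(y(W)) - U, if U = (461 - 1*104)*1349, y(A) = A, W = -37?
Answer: -481096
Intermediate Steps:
Y(t) = 460 - t (Y(t) = 476 + (-16 - t) = 460 - t)
U = 481593 (U = (461 - 104)*1349 = 357*1349 = 481593)
Y(y(W)) - U = (460 - 1*(-37)) - 1*481593 = (460 + 37) - 481593 = 497 - 481593 = -481096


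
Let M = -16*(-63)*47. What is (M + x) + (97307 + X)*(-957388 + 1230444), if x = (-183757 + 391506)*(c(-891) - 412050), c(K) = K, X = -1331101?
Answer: -422682886897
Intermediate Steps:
x = -85788079809 (x = (-183757 + 391506)*(-891 - 412050) = 207749*(-412941) = -85788079809)
M = 47376 (M = 1008*47 = 47376)
(M + x) + (97307 + X)*(-957388 + 1230444) = (47376 - 85788079809) + (97307 - 1331101)*(-957388 + 1230444) = -85788032433 - 1233794*273056 = -85788032433 - 336894854464 = -422682886897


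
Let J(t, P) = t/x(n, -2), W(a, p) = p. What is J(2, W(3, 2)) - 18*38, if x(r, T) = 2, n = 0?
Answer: -683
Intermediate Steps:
J(t, P) = t/2
J(2, W(3, 2)) - 18*38 = (1/2)*2 - 18*38 = 1 - 684 = -683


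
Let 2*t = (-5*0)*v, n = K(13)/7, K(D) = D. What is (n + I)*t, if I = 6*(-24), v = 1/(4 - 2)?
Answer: 0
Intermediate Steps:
v = ½ (v = 1/2 = ½ ≈ 0.50000)
n = 13/7 ≈ 1.8571
t = 0 (t = (-5*0*(½))/2 = (0*(½))/2 = (½)*0 = 0)
I = -144
(n + I)*t = (13/7 - 144)*0 = -995/7*0 = 0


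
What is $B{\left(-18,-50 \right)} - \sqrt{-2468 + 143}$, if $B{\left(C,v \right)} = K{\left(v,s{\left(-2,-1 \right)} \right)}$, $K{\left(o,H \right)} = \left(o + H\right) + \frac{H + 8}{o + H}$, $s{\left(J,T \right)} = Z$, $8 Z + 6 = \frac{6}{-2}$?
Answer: $- \frac{167721}{3272} - 5 i \sqrt{93} \approx -51.259 - 48.218 i$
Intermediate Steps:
$Z = - \frac{9}{8}$ ($Z = - \frac{3}{4} + \frac{6 \frac{1}{-2}}{8} = - \frac{3}{4} + \frac{6 \left(- \frac{1}{2}\right)}{8} = - \frac{3}{4} + \frac{1}{8} \left(-3\right) = - \frac{3}{4} - \frac{3}{8} = - \frac{9}{8} \approx -1.125$)
$s{\left(J,T \right)} = - \frac{9}{8}$
$K{\left(o,H \right)} = H + o + \frac{8 + H}{H + o}$ ($K{\left(o,H \right)} = \left(H + o\right) + \frac{8 + H}{H + o} = H + o + \frac{8 + H}{H + o}$)
$B{\left(C,v \right)} = \frac{\frac{521}{64} + v^{2} - \frac{9 v}{4}}{- \frac{9}{8} + v}$ ($B{\left(C,v \right)} = \frac{8 - \frac{9}{8} + \left(- \frac{9}{8}\right)^{2} + v^{2} + 2 \left(- \frac{9}{8}\right) v}{- \frac{9}{8} + v} = \frac{8 - \frac{9}{8} + \frac{81}{64} + v^{2} - \frac{9 v}{4}}{- \frac{9}{8} + v} = \frac{\frac{521}{64} + v^{2} - \frac{9 v}{4}}{- \frac{9}{8} + v}$)
$B{\left(-18,-50 \right)} - \sqrt{-2468 + 143} = \frac{521 - -7200 + 64 \left(-50\right)^{2}}{8 \left(-9 + 8 \left(-50\right)\right)} - \sqrt{-2468 + 143} = \frac{521 + 7200 + 64 \cdot 2500}{8 \left(-9 - 400\right)} - \sqrt{-2325} = \frac{521 + 7200 + 160000}{8 \left(-409\right)} - 5 i \sqrt{93} = \frac{1}{8} \left(- \frac{1}{409}\right) 167721 - 5 i \sqrt{93} = - \frac{167721}{3272} - 5 i \sqrt{93}$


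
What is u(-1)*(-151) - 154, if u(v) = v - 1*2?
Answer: 299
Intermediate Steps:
u(v) = -2 + v (u(v) = v - 2 = -2 + v)
u(-1)*(-151) - 154 = (-2 - 1)*(-151) - 154 = -3*(-151) - 154 = 453 - 154 = 299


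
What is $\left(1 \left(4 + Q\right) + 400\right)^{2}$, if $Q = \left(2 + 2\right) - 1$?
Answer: $165649$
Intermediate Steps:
$Q = 3$ ($Q = 4 - 1 = 3$)
$\left(1 \left(4 + Q\right) + 400\right)^{2} = \left(1 \left(4 + 3\right) + 400\right)^{2} = \left(1 \cdot 7 + 400\right)^{2} = \left(7 + 400\right)^{2} = 407^{2} = 165649$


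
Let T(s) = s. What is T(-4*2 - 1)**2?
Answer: 81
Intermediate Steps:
T(-4*2 - 1)**2 = (-4*2 - 1)**2 = (-8 - 1)**2 = (-9)**2 = 81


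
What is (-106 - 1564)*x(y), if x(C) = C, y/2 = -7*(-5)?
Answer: -116900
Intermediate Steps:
y = 70 (y = 2*(-7*(-5)) = 2*35 = 70)
(-106 - 1564)*x(y) = (-106 - 1564)*70 = -1670*70 = -116900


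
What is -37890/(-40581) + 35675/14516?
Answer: 221970935/65452644 ≈ 3.3913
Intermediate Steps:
-37890/(-40581) + 35675/14516 = -37890*(-1/40581) + 35675*(1/14516) = 4210/4509 + 35675/14516 = 221970935/65452644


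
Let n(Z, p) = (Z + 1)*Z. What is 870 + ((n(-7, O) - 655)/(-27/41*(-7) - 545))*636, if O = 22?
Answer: 8815077/5539 ≈ 1591.5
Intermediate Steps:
n(Z, p) = Z*(1 + Z) (n(Z, p) = (1 + Z)*Z = Z*(1 + Z))
870 + ((n(-7, O) - 655)/(-27/41*(-7) - 545))*636 = 870 + ((-7*(1 - 7) - 655)/(-27/41*(-7) - 545))*636 = 870 + ((-7*(-6) - 655)/(-27*1/41*(-7) - 545))*636 = 870 + ((42 - 655)/(-27/41*(-7) - 545))*636 = 870 - 613/(189/41 - 545)*636 = 870 - 613/(-22156/41)*636 = 870 - 613*(-41/22156)*636 = 870 + (25133/22156)*636 = 870 + 3996147/5539 = 8815077/5539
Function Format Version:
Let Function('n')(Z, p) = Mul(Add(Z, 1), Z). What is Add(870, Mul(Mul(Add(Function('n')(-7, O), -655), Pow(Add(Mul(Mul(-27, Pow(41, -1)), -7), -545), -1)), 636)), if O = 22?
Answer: Rational(8815077, 5539) ≈ 1591.5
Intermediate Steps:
Function('n')(Z, p) = Mul(Z, Add(1, Z)) (Function('n')(Z, p) = Mul(Add(1, Z), Z) = Mul(Z, Add(1, Z)))
Add(870, Mul(Mul(Add(Function('n')(-7, O), -655), Pow(Add(Mul(Mul(-27, Pow(41, -1)), -7), -545), -1)), 636)) = Add(870, Mul(Mul(Add(Mul(-7, Add(1, -7)), -655), Pow(Add(Mul(Mul(-27, Pow(41, -1)), -7), -545), -1)), 636)) = Add(870, Mul(Mul(Add(Mul(-7, -6), -655), Pow(Add(Mul(Mul(-27, Rational(1, 41)), -7), -545), -1)), 636)) = Add(870, Mul(Mul(Add(42, -655), Pow(Add(Mul(Rational(-27, 41), -7), -545), -1)), 636)) = Add(870, Mul(Mul(-613, Pow(Add(Rational(189, 41), -545), -1)), 636)) = Add(870, Mul(Mul(-613, Pow(Rational(-22156, 41), -1)), 636)) = Add(870, Mul(Mul(-613, Rational(-41, 22156)), 636)) = Add(870, Mul(Rational(25133, 22156), 636)) = Add(870, Rational(3996147, 5539)) = Rational(8815077, 5539)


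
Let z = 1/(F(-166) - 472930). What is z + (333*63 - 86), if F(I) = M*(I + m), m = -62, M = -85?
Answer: 9476020149/453550 ≈ 20893.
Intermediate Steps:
F(I) = 5270 - 85*I (F(I) = -85*(I - 62) = -85*(-62 + I) = 5270 - 85*I)
z = -1/453550 (z = 1/((5270 - 85*(-166)) - 472930) = 1/((5270 + 14110) - 472930) = 1/(19380 - 472930) = 1/(-453550) = -1/453550 ≈ -2.2048e-6)
z + (333*63 - 86) = -1/453550 + (333*63 - 86) = -1/453550 + (20979 - 86) = -1/453550 + 20893 = 9476020149/453550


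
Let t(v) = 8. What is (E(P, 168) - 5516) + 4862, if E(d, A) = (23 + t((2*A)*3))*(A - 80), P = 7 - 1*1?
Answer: 2074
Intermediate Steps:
P = 6 (P = 7 - 1 = 6)
E(d, A) = -2480 + 31*A (E(d, A) = (23 + 8)*(A - 80) = 31*(-80 + A) = -2480 + 31*A)
(E(P, 168) - 5516) + 4862 = ((-2480 + 31*168) - 5516) + 4862 = ((-2480 + 5208) - 5516) + 4862 = (2728 - 5516) + 4862 = -2788 + 4862 = 2074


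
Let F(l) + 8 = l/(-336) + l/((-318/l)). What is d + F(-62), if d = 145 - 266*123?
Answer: -290207213/8904 ≈ -32593.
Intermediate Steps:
d = -32573 (d = 145 - 32718 = -32573)
F(l) = -8 - l**2/318 - l/336 (F(l) = -8 + (l/(-336) + l/((-318/l))) = -8 + (l*(-1/336) + l*(-l/318)) = -8 + (-l/336 - l**2/318) = -8 + (-l**2/318 - l/336) = -8 - l**2/318 - l/336)
d + F(-62) = -32573 + (-8 - 1/318*(-62)**2 - 1/336*(-62)) = -32573 + (-8 - 1/318*3844 + 31/168) = -32573 + (-8 - 1922/159 + 31/168) = -32573 - 177221/8904 = -290207213/8904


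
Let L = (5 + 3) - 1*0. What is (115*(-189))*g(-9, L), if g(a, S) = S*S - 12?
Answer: -1130220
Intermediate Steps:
L = 8 (L = 8 + 0 = 8)
g(a, S) = -12 + S**2 (g(a, S) = S**2 - 12 = -12 + S**2)
(115*(-189))*g(-9, L) = (115*(-189))*(-12 + 8**2) = -21735*(-12 + 64) = -21735*52 = -1130220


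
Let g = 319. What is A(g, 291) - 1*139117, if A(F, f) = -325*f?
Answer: -233692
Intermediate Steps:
A(g, 291) - 1*139117 = -325*291 - 1*139117 = -94575 - 139117 = -233692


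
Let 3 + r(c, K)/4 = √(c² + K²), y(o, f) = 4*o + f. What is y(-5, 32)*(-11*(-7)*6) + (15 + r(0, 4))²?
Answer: 5905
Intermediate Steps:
y(o, f) = f + 4*o
r(c, K) = -12 + 4*√(K² + c²) (r(c, K) = -12 + 4*√(c² + K²) = -12 + 4*√(K² + c²))
y(-5, 32)*(-11*(-7)*6) + (15 + r(0, 4))² = (32 + 4*(-5))*(-11*(-7)*6) + (15 + (-12 + 4*√(4² + 0²)))² = (32 - 20)*(77*6) + (15 + (-12 + 4*√(16 + 0)))² = 12*462 + (15 + (-12 + 4*√16))² = 5544 + (15 + (-12 + 4*4))² = 5544 + (15 + (-12 + 16))² = 5544 + (15 + 4)² = 5544 + 19² = 5544 + 361 = 5905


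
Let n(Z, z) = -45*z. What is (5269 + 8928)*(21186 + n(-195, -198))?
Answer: 427272912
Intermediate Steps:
(5269 + 8928)*(21186 + n(-195, -198)) = (5269 + 8928)*(21186 - 45*(-198)) = 14197*(21186 + 8910) = 14197*30096 = 427272912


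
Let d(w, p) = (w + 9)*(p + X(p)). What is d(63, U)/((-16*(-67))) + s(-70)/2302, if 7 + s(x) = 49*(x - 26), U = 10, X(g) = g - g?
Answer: -212047/154234 ≈ -1.3748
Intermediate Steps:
X(g) = 0
d(w, p) = p*(9 + w) (d(w, p) = (w + 9)*(p + 0) = (9 + w)*p = p*(9 + w))
s(x) = -1281 + 49*x (s(x) = -7 + 49*(x - 26) = -7 + 49*(-26 + x) = -7 + (-1274 + 49*x) = -1281 + 49*x)
d(63, U)/((-16*(-67))) + s(-70)/2302 = (10*(9 + 63))/((-16*(-67))) + (-1281 + 49*(-70))/2302 = (10*72)/1072 + (-1281 - 3430)*(1/2302) = 720*(1/1072) - 4711*1/2302 = 45/67 - 4711/2302 = -212047/154234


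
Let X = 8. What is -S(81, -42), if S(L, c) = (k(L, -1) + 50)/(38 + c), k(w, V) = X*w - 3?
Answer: 695/4 ≈ 173.75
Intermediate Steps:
k(w, V) = -3 + 8*w (k(w, V) = 8*w - 3 = -3 + 8*w)
S(L, c) = (47 + 8*L)/(38 + c) (S(L, c) = ((-3 + 8*L) + 50)/(38 + c) = (47 + 8*L)/(38 + c))
-S(81, -42) = -(47 + 8*81)/(38 - 42) = -(47 + 648)/(-4) = -(-1)*695/4 = -1*(-695/4) = 695/4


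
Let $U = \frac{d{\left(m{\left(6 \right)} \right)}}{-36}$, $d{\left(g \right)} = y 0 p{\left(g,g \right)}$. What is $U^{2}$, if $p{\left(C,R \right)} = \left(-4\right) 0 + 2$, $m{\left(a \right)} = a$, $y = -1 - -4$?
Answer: $0$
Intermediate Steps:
$y = 3$ ($y = -1 + 4 = 3$)
$p{\left(C,R \right)} = 2$ ($p{\left(C,R \right)} = 0 + 2 = 2$)
$d{\left(g \right)} = 0$ ($d{\left(g \right)} = 3 \cdot 0 \cdot 2 = 0 \cdot 2 = 0$)
$U = 0$ ($U = \frac{0}{-36} = 0 \left(- \frac{1}{36}\right) = 0$)
$U^{2} = 0^{2} = 0$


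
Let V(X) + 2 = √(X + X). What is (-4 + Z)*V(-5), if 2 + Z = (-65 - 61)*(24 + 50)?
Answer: 18660 - 9330*I*√10 ≈ 18660.0 - 29504.0*I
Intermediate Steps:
Z = -9326 (Z = -2 + (-65 - 61)*(24 + 50) = -2 - 126*74 = -2 - 9324 = -9326)
V(X) = -2 + √2*√X (V(X) = -2 + √(X + X) = -2 + √(2*X) = -2 + √2*√X)
(-4 + Z)*V(-5) = (-4 - 9326)*(-2 + √2*√(-5)) = -9330*(-2 + √2*(I*√5)) = -9330*(-2 + I*√10) = 18660 - 9330*I*√10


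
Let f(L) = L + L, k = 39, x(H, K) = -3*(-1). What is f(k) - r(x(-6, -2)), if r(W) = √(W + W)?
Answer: 78 - √6 ≈ 75.551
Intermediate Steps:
x(H, K) = 3
f(L) = 2*L
r(W) = √2*√W (r(W) = √(2*W) = √2*√W)
f(k) - r(x(-6, -2)) = 2*39 - √2*√3 = 78 - √6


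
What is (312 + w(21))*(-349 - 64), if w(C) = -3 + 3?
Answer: -128856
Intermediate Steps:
w(C) = 0
(312 + w(21))*(-349 - 64) = (312 + 0)*(-349 - 64) = 312*(-413) = -128856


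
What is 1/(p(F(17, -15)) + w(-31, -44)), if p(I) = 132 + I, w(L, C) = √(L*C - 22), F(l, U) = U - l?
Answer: 50/4329 - √1342/8658 ≈ 0.0073189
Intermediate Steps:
w(L, C) = √(-22 + C*L) (w(L, C) = √(C*L - 22) = √(-22 + C*L))
1/(p(F(17, -15)) + w(-31, -44)) = 1/((132 + (-15 - 1*17)) + √(-22 - 44*(-31))) = 1/((132 + (-15 - 17)) + √(-22 + 1364)) = 1/((132 - 32) + √1342) = 1/(100 + √1342)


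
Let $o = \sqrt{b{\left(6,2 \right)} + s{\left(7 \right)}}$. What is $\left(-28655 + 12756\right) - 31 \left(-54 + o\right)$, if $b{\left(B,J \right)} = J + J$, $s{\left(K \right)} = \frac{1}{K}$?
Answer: $-14225 - \frac{31 \sqrt{203}}{7} \approx -14288.0$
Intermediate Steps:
$b{\left(B,J \right)} = 2 J$
$o = \frac{\sqrt{203}}{7}$ ($o = \sqrt{2 \cdot 2 + \frac{1}{7}} = \sqrt{4 + \frac{1}{7}} = \sqrt{\frac{29}{7}} = \frac{\sqrt{203}}{7} \approx 2.0354$)
$\left(-28655 + 12756\right) - 31 \left(-54 + o\right) = \left(-28655 + 12756\right) - 31 \left(-54 + \frac{\sqrt{203}}{7}\right) = -15899 + \left(1674 - \frac{31 \sqrt{203}}{7}\right) = -14225 - \frac{31 \sqrt{203}}{7}$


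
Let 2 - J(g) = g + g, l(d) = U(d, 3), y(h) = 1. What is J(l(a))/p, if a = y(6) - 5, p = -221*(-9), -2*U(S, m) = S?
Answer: -2/1989 ≈ -0.0010055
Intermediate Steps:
U(S, m) = -S/2
p = 1989
a = -4 (a = 1 - 5 = -4)
l(d) = -d/2
J(g) = 2 - 2*g (J(g) = 2 - (g + g) = 2 - 2*g)
J(l(a))/p = (2 - (-1)*(-4))/1989 = (2 - 2*2)*(1/1989) = (2 - 4)*(1/1989) = -2*1/1989 = -2/1989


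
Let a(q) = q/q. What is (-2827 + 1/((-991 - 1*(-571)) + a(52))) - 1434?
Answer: -1785360/419 ≈ -4261.0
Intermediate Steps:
a(q) = 1
(-2827 + 1/((-991 - 1*(-571)) + a(52))) - 1434 = (-2827 + 1/((-991 - 1*(-571)) + 1)) - 1434 = (-2827 + 1/((-991 + 571) + 1)) - 1434 = (-2827 + 1/(-420 + 1)) - 1434 = (-2827 + 1/(-419)) - 1434 = (-2827 - 1/419) - 1434 = -1184514/419 - 1434 = -1785360/419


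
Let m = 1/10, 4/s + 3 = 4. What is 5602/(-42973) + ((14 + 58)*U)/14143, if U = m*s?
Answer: -389957318/3038835695 ≈ -0.12832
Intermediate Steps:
s = 4 (s = 4/(-3 + 4) = 4/1 = 4*1 = 4)
m = 1/10 ≈ 0.10000
U = 2/5 (U = (1/10)*4 = 2/5 ≈ 0.40000)
5602/(-42973) + ((14 + 58)*U)/14143 = 5602/(-42973) + ((14 + 58)*(2/5))/14143 = 5602*(-1/42973) + (72*(2/5))*(1/14143) = -5602/42973 + (144/5)*(1/14143) = -5602/42973 + 144/70715 = -389957318/3038835695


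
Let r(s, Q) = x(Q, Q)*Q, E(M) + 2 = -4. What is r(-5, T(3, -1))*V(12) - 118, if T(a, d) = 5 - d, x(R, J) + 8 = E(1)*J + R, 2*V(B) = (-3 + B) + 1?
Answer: -1258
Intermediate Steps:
E(M) = -6 (E(M) = -2 - 4 = -6)
V(B) = -1 + B/2 (V(B) = ((-3 + B) + 1)/2 = (-2 + B)/2 = -1 + B/2)
x(R, J) = -8 + R - 6*J (x(R, J) = -8 + (-6*J + R) = -8 + (R - 6*J) = -8 + R - 6*J)
r(s, Q) = Q*(-8 - 5*Q) (r(s, Q) = (-8 + Q - 6*Q)*Q = (-8 - 5*Q)*Q = Q*(-8 - 5*Q))
r(-5, T(3, -1))*V(12) - 118 = ((5 - 1*(-1))*(-8 - 5*(5 - 1*(-1))))*(-1 + (½)*12) - 118 = ((5 + 1)*(-8 - 5*(5 + 1)))*(-1 + 6) - 118 = (6*(-8 - 5*6))*5 - 118 = (6*(-8 - 30))*5 - 118 = (6*(-38))*5 - 118 = -228*5 - 118 = -1140 - 118 = -1258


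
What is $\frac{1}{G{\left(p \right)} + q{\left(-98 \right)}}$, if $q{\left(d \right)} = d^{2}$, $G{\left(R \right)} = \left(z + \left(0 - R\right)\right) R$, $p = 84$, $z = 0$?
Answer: $\frac{1}{2548} \approx 0.00039246$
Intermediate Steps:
$G{\left(R \right)} = - R^{2}$ ($G{\left(R \right)} = \left(0 + \left(0 - R\right)\right) R = \left(0 - R\right) R = - R R = - R^{2}$)
$\frac{1}{G{\left(p \right)} + q{\left(-98 \right)}} = \frac{1}{- 84^{2} + \left(-98\right)^{2}} = \frac{1}{\left(-1\right) 7056 + 9604} = \frac{1}{-7056 + 9604} = \frac{1}{2548}$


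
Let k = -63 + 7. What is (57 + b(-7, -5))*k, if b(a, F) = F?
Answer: -2912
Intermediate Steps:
k = -56
(57 + b(-7, -5))*k = (57 - 5)*(-56) = 52*(-56) = -2912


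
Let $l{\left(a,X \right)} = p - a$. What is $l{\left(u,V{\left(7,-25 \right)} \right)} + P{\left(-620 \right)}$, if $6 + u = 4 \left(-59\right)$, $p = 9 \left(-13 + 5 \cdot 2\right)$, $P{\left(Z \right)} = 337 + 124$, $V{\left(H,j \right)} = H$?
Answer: $676$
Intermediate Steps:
$P{\left(Z \right)} = 461$
$p = -27$ ($p = 9 \left(-13 + 10\right) = 9 \left(-3\right) = -27$)
$u = -242$ ($u = -6 + 4 \left(-59\right) = -6 - 236 = -242$)
$l{\left(a,X \right)} = -27 - a$
$l{\left(u,V{\left(7,-25 \right)} \right)} + P{\left(-620 \right)} = \left(-27 - -242\right) + 461 = \left(-27 + 242\right) + 461 = 215 + 461 = 676$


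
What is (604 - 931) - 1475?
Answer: -1802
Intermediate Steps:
(604 - 931) - 1475 = -327 - 1475 = -1802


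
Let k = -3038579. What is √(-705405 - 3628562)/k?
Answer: -I*√4333967/3038579 ≈ -0.00068513*I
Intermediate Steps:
√(-705405 - 3628562)/k = √(-705405 - 3628562)/(-3038579) = √(-4333967)*(-1/3038579) = (I*√4333967)*(-1/3038579) = -I*√4333967/3038579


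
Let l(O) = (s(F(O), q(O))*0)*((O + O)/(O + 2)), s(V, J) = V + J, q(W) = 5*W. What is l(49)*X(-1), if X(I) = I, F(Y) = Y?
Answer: 0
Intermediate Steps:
s(V, J) = J + V
l(O) = 0 (l(O) = ((5*O + O)*0)*((O + O)/(O + 2)) = ((6*O)*0)*((2*O)/(2 + O)) = 0*(2*O/(2 + O)) = 0)
l(49)*X(-1) = 0*(-1) = 0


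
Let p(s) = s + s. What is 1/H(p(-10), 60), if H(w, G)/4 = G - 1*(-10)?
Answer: 1/280 ≈ 0.0035714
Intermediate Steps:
p(s) = 2*s
H(w, G) = 40 + 4*G (H(w, G) = 4*(G - 1*(-10)) = 4*(G + 10) = 4*(10 + G) = 40 + 4*G)
1/H(p(-10), 60) = 1/(40 + 4*60) = 1/(40 + 240) = 1/280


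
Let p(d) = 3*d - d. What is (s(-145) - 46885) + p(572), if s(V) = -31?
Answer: -45772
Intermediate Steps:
p(d) = 2*d
(s(-145) - 46885) + p(572) = (-31 - 46885) + 2*572 = -46916 + 1144 = -45772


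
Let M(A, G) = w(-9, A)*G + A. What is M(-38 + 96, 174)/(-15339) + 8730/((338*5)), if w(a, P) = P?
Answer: 11675597/2592291 ≈ 4.5040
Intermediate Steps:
M(A, G) = A + A*G (M(A, G) = A*G + A = A + A*G)
M(-38 + 96, 174)/(-15339) + 8730/((338*5)) = ((-38 + 96)*(1 + 174))/(-15339) + 8730/((338*5)) = (58*175)*(-1/15339) + 8730/1690 = 10150*(-1/15339) + 8730*(1/1690) = -10150/15339 + 873/169 = 11675597/2592291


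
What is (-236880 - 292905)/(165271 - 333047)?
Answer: 529785/167776 ≈ 3.1577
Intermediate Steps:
(-236880 - 292905)/(165271 - 333047) = -529785/(-167776) = -529785*(-1/167776) = 529785/167776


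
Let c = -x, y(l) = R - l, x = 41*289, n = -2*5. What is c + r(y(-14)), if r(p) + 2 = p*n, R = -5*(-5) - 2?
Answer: -12221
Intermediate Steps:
n = -10
R = 23 (R = 25 - 2 = 23)
x = 11849
y(l) = 23 - l
r(p) = -2 - 10*p (r(p) = -2 + p*(-10) = -2 - 10*p)
c = -11849 (c = -1*11849 = -11849)
c + r(y(-14)) = -11849 + (-2 - 10*(23 - 1*(-14))) = -11849 + (-2 - 10*(23 + 14)) = -11849 + (-2 - 10*37) = -11849 + (-2 - 370) = -11849 - 372 = -12221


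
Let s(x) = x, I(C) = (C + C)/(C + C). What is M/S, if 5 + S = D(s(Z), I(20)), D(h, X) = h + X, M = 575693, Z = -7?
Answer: -575693/11 ≈ -52336.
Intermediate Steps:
I(C) = 1 (I(C) = (2*C)/((2*C)) = (2*C)*(1/(2*C)) = 1)
D(h, X) = X + h
S = -11 (S = -5 + (1 - 7) = -5 - 6 = -11)
M/S = 575693/(-11) = 575693*(-1/11) = -575693/11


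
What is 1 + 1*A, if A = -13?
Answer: -12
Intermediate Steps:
1 + 1*A = 1 + 1*(-13) = 1 - 13 = -12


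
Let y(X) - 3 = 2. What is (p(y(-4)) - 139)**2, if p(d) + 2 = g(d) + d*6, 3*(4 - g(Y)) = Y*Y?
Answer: 119716/9 ≈ 13302.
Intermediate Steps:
y(X) = 5 (y(X) = 3 + 2 = 5)
g(Y) = 4 - Y**2/3 (g(Y) = 4 - Y*Y/3 = 4 - Y**2/3)
p(d) = 2 + 6*d - d**2/3 (p(d) = -2 + ((4 - d**2/3) + d*6) = -2 + ((4 - d**2/3) + 6*d) = -2 + (4 + 6*d - d**2/3) = 2 + 6*d - d**2/3)
(p(y(-4)) - 139)**2 = ((2 + 6*5 - 1/3*5**2) - 139)**2 = ((2 + 30 - 1/3*25) - 139)**2 = ((2 + 30 - 25/3) - 139)**2 = (71/3 - 139)**2 = (-346/3)**2 = 119716/9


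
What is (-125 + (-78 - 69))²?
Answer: 73984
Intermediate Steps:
(-125 + (-78 - 69))² = (-125 - 147)² = (-272)² = 73984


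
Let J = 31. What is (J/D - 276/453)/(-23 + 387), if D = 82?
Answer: -409/643864 ≈ -0.00063523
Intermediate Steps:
(J/D - 276/453)/(-23 + 387) = (31/82 - 276/453)/(-23 + 387) = (31*(1/82) - 276*1/453)/364 = (31/82 - 92/151)*(1/364) = -2863/12382*1/364 = -409/643864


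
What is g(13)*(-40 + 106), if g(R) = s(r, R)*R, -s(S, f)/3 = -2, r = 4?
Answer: 5148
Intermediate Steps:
s(S, f) = 6 (s(S, f) = -3*(-2) = 6)
g(R) = 6*R
g(13)*(-40 + 106) = (6*13)*(-40 + 106) = 78*66 = 5148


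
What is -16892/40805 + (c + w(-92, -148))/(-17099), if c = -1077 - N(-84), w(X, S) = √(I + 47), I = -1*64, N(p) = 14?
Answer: -244318053/697724695 - I*√17/17099 ≈ -0.35016 - 0.00024113*I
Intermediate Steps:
I = -64
w(X, S) = I*√17 (w(X, S) = √(-64 + 47) = √(-17) = I*√17)
c = -1091 (c = -1077 - 1*14 = -1077 - 14 = -1091)
-16892/40805 + (c + w(-92, -148))/(-17099) = -16892/40805 + (-1091 + I*√17)/(-17099) = -16892*1/40805 + (-1091 + I*√17)*(-1/17099) = -16892/40805 + (1091/17099 - I*√17/17099) = -244318053/697724695 - I*√17/17099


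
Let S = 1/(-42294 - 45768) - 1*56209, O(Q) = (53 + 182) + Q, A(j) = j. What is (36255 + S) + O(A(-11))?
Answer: -1737463261/88062 ≈ -19730.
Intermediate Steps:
O(Q) = 235 + Q
S = -4949876959/88062 (S = 1/(-88062) - 56209 = -1/88062 - 56209 = -4949876959/88062 ≈ -56209.)
(36255 + S) + O(A(-11)) = (36255 - 4949876959/88062) + (235 - 11) = -1757189149/88062 + 224 = -1737463261/88062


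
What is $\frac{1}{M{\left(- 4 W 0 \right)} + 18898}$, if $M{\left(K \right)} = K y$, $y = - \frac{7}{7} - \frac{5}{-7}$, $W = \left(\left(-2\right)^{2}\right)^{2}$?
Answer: $\frac{1}{18898} \approx 5.2916 \cdot 10^{-5}$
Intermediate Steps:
$W = 16$ ($W = 4^{2} = 16$)
$y = - \frac{2}{7}$ ($y = \left(-7\right) \frac{1}{7} - - \frac{5}{7} = -1 + \frac{5}{7} = - \frac{2}{7} \approx -0.28571$)
$M{\left(K \right)} = - \frac{2 K}{7}$ ($M{\left(K \right)} = K \left(- \frac{2}{7}\right) = - \frac{2 K}{7}$)
$\frac{1}{M{\left(- 4 W 0 \right)} + 18898} = \frac{1}{- \frac{2 \left(-4\right) 16 \cdot 0}{7} + 18898} = \frac{1}{- \frac{2 \left(\left(-64\right) 0\right)}{7} + 18898} = \frac{1}{\left(- \frac{2}{7}\right) 0 + 18898} = \frac{1}{0 + 18898} = \frac{1}{18898}$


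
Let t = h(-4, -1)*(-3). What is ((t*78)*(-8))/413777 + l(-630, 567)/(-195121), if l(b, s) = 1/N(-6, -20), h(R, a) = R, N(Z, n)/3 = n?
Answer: -6743349931/372630378540 ≈ -0.018097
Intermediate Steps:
N(Z, n) = 3*n
t = 12 (t = -4*(-3) = 12)
l(b, s) = -1/60 (l(b, s) = 1/(3*(-20)) = 1/(-60) = -1/60)
((t*78)*(-8))/413777 + l(-630, 567)/(-195121) = ((12*78)*(-8))/413777 - 1/60/(-195121) = (936*(-8))*(1/413777) - 1/60*(-1/195121) = -7488*1/413777 + 1/11707260 = -576/31829 + 1/11707260 = -6743349931/372630378540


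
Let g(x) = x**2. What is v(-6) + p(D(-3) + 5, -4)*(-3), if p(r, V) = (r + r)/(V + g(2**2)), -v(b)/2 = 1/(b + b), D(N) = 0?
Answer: -7/3 ≈ -2.3333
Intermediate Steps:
v(b) = -1/b (v(b) = -2/(b + b) = -2*1/(2*b) = -1/b)
p(r, V) = 2*r/(16 + V) (p(r, V) = (r + r)/(V + (2**2)**2) = (2*r)/(V + 4**2) = (2*r)/(V + 16) = (2*r)/(16 + V) = 2*r/(16 + V))
v(-6) + p(D(-3) + 5, -4)*(-3) = -1/(-6) + (2*(0 + 5)/(16 - 4))*(-3) = -1*(-1/6) + (2*5/12)*(-3) = 1/6 + (2*5*(1/12))*(-3) = 1/6 + (5/6)*(-3) = 1/6 - 5/2 = -7/3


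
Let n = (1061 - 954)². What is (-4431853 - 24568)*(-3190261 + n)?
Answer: 14166124551852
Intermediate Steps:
n = 11449 (n = 107² = 11449)
(-4431853 - 24568)*(-3190261 + n) = (-4431853 - 24568)*(-3190261 + 11449) = -4456421*(-3178812) = 14166124551852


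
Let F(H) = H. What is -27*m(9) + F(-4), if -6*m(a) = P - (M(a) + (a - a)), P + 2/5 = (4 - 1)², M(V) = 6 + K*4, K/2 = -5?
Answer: 1877/10 ≈ 187.70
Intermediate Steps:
K = -10 (K = 2*(-5) = -10)
M(V) = -34 (M(V) = 6 - 10*4 = 6 - 40 = -34)
P = 43/5 (P = -⅖ + (4 - 1)² = -⅖ + 3² = -⅖ + 9 = 43/5 ≈ 8.6000)
m(a) = -71/10 (m(a) = -(43/5 - (-34 + (a - a)))/6 = -(43/5 - (-34 + 0))/6 = -(43/5 - 1*(-34))/6 = -(43/5 + 34)/6 = -⅙*213/5 = -71/10)
-27*m(9) + F(-4) = -27*(-71/10) - 4 = 1917/10 - 4 = 1877/10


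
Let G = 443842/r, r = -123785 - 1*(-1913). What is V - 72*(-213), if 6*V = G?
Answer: 5606865055/365616 ≈ 15335.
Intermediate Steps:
r = -121872 (r = -123785 + 1913 = -121872)
G = -221921/60936 (G = 443842/(-121872) = 443842*(-1/121872) = -221921/60936 ≈ -3.6419)
V = -221921/365616 (V = (⅙)*(-221921/60936) = -221921/365616 ≈ -0.60698)
V - 72*(-213) = -221921/365616 - 72*(-213) = -221921/365616 - 1*(-15336) = -221921/365616 + 15336 = 5606865055/365616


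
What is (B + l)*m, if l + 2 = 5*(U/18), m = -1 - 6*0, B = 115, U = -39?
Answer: -613/6 ≈ -102.17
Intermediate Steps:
m = -1 (m = -1 + 0 = -1)
l = -77/6 (l = -2 + 5*(-39/18) = -2 + 5*(-39*1/18) = -2 + 5*(-13/6) = -2 - 65/6 = -77/6 ≈ -12.833)
(B + l)*m = (115 - 77/6)*(-1) = (613/6)*(-1) = -613/6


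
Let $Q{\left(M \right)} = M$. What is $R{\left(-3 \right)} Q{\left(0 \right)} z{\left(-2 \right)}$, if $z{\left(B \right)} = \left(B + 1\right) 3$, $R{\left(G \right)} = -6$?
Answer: $0$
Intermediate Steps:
$z{\left(B \right)} = 3 + 3 B$ ($z{\left(B \right)} = \left(1 + B\right) 3 = 3 + 3 B$)
$R{\left(-3 \right)} Q{\left(0 \right)} z{\left(-2 \right)} = \left(-6\right) 0 \left(3 + 3 \left(-2\right)\right) = 0 \left(3 - 6\right) = 0 \left(-3\right) = 0$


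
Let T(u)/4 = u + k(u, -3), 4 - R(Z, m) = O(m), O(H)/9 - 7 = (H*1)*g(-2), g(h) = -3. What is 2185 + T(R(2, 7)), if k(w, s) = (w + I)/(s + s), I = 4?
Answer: 7847/3 ≈ 2615.7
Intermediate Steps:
O(H) = 63 - 27*H (O(H) = 63 + 9*((H*1)*(-3)) = 63 + 9*(H*(-3)) = 63 + 9*(-3*H) = 63 - 27*H)
R(Z, m) = -59 + 27*m (R(Z, m) = 4 - (63 - 27*m) = 4 + (-63 + 27*m) = -59 + 27*m)
k(w, s) = (4 + w)/(2*s) (k(w, s) = (w + 4)/(s + s) = (4 + w)/((2*s)) = (4 + w)*(1/(2*s)) = (4 + w)/(2*s))
T(u) = -8/3 + 10*u/3 (T(u) = 4*(u + (½)*(4 + u)/(-3)) = 4*(u + (½)*(-⅓)*(4 + u)) = 4*(u + (-⅔ - u/6)) = 4*(-⅔ + 5*u/6) = -8/3 + 10*u/3)
2185 + T(R(2, 7)) = 2185 + (-8/3 + 10*(-59 + 27*7)/3) = 2185 + (-8/3 + 10*(-59 + 189)/3) = 2185 + (-8/3 + (10/3)*130) = 2185 + (-8/3 + 1300/3) = 2185 + 1292/3 = 7847/3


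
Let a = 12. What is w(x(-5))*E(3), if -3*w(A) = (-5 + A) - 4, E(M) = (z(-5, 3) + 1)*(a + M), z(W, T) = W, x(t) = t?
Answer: -280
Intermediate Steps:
E(M) = -48 - 4*M (E(M) = (-5 + 1)*(12 + M) = -4*(12 + M) = -48 - 4*M)
w(A) = 3 - A/3 (w(A) = -((-5 + A) - 4)/3 = -(-9 + A)/3 = 3 - A/3)
w(x(-5))*E(3) = (3 - ⅓*(-5))*(-48 - 4*3) = (3 + 5/3)*(-48 - 12) = (14/3)*(-60) = -280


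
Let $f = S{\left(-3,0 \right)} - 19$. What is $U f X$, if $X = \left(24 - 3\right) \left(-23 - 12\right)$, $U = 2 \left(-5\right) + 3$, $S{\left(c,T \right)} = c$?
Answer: $-113190$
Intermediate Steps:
$U = -7$ ($U = -10 + 3 = -7$)
$f = -22$ ($f = -3 - 19 = -22$)
$X = -735$ ($X = 21 \left(-23 - 12\right) = 21 \left(-35\right) = -735$)
$U f X = \left(-7\right) \left(-22\right) \left(-735\right) = 154 \left(-735\right) = -113190$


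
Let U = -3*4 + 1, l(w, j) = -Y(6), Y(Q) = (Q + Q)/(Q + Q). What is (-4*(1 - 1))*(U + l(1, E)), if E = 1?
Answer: 0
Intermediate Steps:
Y(Q) = 1 (Y(Q) = (2*Q)/((2*Q)) = (2*Q)*(1/(2*Q)) = 1)
l(w, j) = -1 (l(w, j) = -1*1 = -1)
U = -11 (U = -12 + 1 = -11)
(-4*(1 - 1))*(U + l(1, E)) = (-4*(1 - 1))*(-11 - 1) = -4*0*(-12) = 0*(-12) = 0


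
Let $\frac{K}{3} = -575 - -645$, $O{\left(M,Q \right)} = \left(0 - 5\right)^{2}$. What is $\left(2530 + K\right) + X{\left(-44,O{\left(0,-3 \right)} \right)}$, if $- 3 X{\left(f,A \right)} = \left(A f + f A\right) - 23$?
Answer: $3481$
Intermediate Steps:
$O{\left(M,Q \right)} = 25$ ($O{\left(M,Q \right)} = \left(-5\right)^{2} = 25$)
$X{\left(f,A \right)} = \frac{23}{3} - \frac{2 A f}{3}$ ($X{\left(f,A \right)} = - \frac{\left(A f + f A\right) - 23}{3} = - \frac{\left(A f + A f\right) - 23}{3} = - \frac{2 A f - 23}{3} = - \frac{-23 + 2 A f}{3} = \frac{23}{3} - \frac{2 A f}{3}$)
$K = 210$ ($K = 3 \left(-575 - -645\right) = 3 \left(-575 + 645\right) = 3 \cdot 70 = 210$)
$\left(2530 + K\right) + X{\left(-44,O{\left(0,-3 \right)} \right)} = \left(2530 + 210\right) - \left(- \frac{23}{3} + \frac{50}{3} \left(-44\right)\right) = 2740 + \left(\frac{23}{3} + \frac{2200}{3}\right) = 2740 + 741 = 3481$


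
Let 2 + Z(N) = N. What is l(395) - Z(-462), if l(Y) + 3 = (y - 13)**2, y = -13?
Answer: 1137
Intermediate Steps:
Z(N) = -2 + N
l(Y) = 673 (l(Y) = -3 + (-13 - 13)**2 = -3 + (-26)**2 = -3 + 676 = 673)
l(395) - Z(-462) = 673 - (-2 - 462) = 673 - 1*(-464) = 673 + 464 = 1137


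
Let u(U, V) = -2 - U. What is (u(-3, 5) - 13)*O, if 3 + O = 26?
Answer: -276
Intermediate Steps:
O = 23 (O = -3 + 26 = 23)
(u(-3, 5) - 13)*O = ((-2 - 1*(-3)) - 13)*23 = ((-2 + 3) - 13)*23 = (1 - 13)*23 = -12*23 = -276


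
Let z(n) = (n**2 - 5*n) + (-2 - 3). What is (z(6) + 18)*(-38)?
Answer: -722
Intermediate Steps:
z(n) = -5 + n**2 - 5*n (z(n) = (n**2 - 5*n) - 5 = -5 + n**2 - 5*n)
(z(6) + 18)*(-38) = ((-5 + 6**2 - 5*6) + 18)*(-38) = ((-5 + 36 - 30) + 18)*(-38) = (1 + 18)*(-38) = 19*(-38) = -722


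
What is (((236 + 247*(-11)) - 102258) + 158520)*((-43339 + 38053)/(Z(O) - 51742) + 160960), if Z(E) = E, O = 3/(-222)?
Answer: 1578348356122044/182329 ≈ 8.6566e+9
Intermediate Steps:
O = -1/74 (O = 3*(-1/222) = -1/74 ≈ -0.013514)
(((236 + 247*(-11)) - 102258) + 158520)*((-43339 + 38053)/(Z(O) - 51742) + 160960) = (((236 + 247*(-11)) - 102258) + 158520)*((-43339 + 38053)/(-1/74 - 51742) + 160960) = (((236 - 2717) - 102258) + 158520)*(-5286/(-3828909/74) + 160960) = ((-2481 - 102258) + 158520)*(-5286*(-74/3828909) + 160960) = (-104739 + 158520)*(130388/1276303 + 160960) = 53781*(205433861268/1276303) = 1578348356122044/182329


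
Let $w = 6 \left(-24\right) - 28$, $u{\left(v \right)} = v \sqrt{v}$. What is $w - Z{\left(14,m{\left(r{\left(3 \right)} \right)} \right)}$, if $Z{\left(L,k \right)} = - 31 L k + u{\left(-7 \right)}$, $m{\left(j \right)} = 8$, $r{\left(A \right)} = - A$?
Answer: $3300 + 7 i \sqrt{7} \approx 3300.0 + 18.52 i$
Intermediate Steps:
$u{\left(v \right)} = v^{\frac{3}{2}}$
$Z{\left(L,k \right)} = - 31 L k - 7 i \sqrt{7}$ ($Z{\left(L,k \right)} = - 31 L k + \left(-7\right)^{\frac{3}{2}} = - 31 L k - 7 i \sqrt{7}$)
$w = -172$ ($w = -144 - 28 = -172$)
$w - Z{\left(14,m{\left(r{\left(3 \right)} \right)} \right)} = -172 - \left(\left(-31\right) 14 \cdot 8 - 7 i \sqrt{7}\right) = -172 - \left(-3472 - 7 i \sqrt{7}\right) = -172 + \left(3472 + 7 i \sqrt{7}\right) = 3300 + 7 i \sqrt{7}$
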